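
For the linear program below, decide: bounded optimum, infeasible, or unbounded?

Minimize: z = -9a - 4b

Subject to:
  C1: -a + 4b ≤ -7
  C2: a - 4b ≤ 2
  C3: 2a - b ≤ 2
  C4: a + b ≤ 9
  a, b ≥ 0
C2 requires a - 4b ≤ 2, while C1 (-a + 4b ≤ -7) is equivalent to a - 4b ≥ 7. Together they would need 7 ≤ a - 4b ≤ 2, which is impossible since 7 > 2. No point satisfies all constraints.

Infeasible: no point satisfies all constraints simultaneously.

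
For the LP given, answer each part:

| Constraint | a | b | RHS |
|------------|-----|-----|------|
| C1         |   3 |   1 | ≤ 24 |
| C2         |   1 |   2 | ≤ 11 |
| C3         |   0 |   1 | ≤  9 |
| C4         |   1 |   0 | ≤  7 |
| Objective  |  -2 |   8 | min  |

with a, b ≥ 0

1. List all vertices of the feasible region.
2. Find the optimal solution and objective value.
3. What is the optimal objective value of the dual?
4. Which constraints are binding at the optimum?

1. (0, 0), (7, 0), (7, 2), (0, 5.5)
2. a = 7, b = 0, z = -14
3. -14 (by strong duality, equal to the primal optimum)
4. C4, b ≥ 0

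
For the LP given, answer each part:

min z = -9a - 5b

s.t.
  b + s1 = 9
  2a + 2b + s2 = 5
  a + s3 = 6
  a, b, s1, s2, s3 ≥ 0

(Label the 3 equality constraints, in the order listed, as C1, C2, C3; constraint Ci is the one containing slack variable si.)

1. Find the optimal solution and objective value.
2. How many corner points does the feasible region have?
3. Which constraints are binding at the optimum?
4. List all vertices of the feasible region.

1. a = 2.5, b = 0, z = -22.5
2. 3
3. C2, b ≥ 0
4. (0, 0), (2.5, 0), (0, 2.5)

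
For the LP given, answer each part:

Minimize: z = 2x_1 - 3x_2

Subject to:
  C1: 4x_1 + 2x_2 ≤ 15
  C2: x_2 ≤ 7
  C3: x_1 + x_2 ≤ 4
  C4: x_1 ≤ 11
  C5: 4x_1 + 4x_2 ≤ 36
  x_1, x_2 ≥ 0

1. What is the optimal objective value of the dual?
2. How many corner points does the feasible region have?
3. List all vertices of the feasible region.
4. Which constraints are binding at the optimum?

1. -12 (by strong duality, equal to the primal optimum)
2. 4
3. (0, 0), (3.75, 0), (3.5, 0.5), (0, 4)
4. C3, x_1 ≥ 0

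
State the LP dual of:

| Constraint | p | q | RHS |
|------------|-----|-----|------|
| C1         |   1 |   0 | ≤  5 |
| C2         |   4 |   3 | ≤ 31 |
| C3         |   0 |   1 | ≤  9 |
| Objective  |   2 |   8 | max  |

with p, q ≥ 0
Minimize: z = 5y1 + 31y2 + 9y3

Subject to:
  C1: -y1 - 4y2 ≤ -2
  C2: -3y2 - y3 ≤ -8
  y1, y2, y3 ≥ 0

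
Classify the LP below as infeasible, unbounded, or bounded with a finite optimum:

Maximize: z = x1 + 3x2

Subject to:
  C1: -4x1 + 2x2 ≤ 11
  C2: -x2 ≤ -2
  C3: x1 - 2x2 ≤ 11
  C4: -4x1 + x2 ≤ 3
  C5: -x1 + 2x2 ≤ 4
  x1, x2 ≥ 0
Feasible point: (0, 2) satisfies every constraint, so the LP is feasible.
Direction d = (2, 1): for each constraint row a, a·d ≤ 0 —
  (-4)(2) + (2)(1) = -6 ≤ 0
  (0)(2) + (-1)(1) = -1 ≤ 0
  (1)(2) + (-2)(1) = 0 ≤ 0
  (-4)(2) + (1)(1) = -7 ≤ 0
  (-1)(2) + (2)(1) = 0 ≤ 0
and d ≥ 0, so (0, 2) + t·d stays feasible for every t ≥ 0. Along this ray z = x1 + 3x2 changes by 5 per unit t, so z → +∞.

Unbounded — the objective can increase without bound over the feasible region.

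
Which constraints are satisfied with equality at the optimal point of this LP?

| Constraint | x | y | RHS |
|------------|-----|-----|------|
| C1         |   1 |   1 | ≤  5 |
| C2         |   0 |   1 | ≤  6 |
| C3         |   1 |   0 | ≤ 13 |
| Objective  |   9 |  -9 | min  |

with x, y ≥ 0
Optimal: x = 0, y = 5
Binding: C1, x ≥ 0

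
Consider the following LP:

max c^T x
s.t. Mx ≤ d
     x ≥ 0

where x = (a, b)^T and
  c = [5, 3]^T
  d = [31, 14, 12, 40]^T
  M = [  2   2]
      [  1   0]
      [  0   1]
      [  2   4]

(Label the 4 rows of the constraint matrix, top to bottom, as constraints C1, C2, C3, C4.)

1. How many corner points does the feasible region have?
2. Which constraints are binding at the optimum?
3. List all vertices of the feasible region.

1. 5
2. C1, C2
3. (0, 0), (14, 0), (14, 1.5), (11, 4.5), (0, 10)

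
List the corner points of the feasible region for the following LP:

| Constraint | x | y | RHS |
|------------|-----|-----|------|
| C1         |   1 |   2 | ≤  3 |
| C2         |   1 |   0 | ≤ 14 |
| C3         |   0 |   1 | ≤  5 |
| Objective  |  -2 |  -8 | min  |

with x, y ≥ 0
Each vertex is the intersection of two constraint boundaries that also satisfies all remaining constraints:
  x = 0 and y = 0 → (0, 0)
  x + 2y = 3 and y = 0 → (3, 0)
  x + 2y = 3 and x = 0 → (0, 1.5)

Vertices: (0, 0), (3, 0), (0, 1.5)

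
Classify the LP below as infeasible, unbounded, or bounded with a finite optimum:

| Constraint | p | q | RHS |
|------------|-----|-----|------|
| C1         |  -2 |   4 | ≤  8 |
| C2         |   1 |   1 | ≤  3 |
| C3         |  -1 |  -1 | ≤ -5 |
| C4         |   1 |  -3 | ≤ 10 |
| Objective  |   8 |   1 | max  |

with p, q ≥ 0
C2 requires p + q ≤ 3, while C3 (-p - q ≤ -5) is equivalent to p + q ≥ 5. Together they would need 5 ≤ p + q ≤ 3, which is impossible since 5 > 3. No point satisfies all constraints.

The feasible region is empty; the LP is infeasible.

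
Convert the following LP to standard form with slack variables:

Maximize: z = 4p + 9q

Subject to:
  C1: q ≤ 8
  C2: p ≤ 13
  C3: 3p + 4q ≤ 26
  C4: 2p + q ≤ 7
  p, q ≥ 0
max z = 4p + 9q

s.t.
  q + s1 = 8
  p + s2 = 13
  3p + 4q + s3 = 26
  2p + q + s4 = 7
  p, q, s1, s2, s3, s4 ≥ 0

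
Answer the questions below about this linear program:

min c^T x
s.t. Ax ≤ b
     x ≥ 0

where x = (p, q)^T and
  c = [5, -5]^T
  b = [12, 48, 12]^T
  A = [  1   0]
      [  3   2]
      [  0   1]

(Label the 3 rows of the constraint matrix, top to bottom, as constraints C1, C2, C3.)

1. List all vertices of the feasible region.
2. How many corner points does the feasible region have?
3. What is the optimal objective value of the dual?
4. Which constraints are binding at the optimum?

1. (0, 0), (12, 0), (12, 6), (8, 12), (0, 12)
2. 5
3. -60 (by strong duality, equal to the primal optimum)
4. C3, p ≥ 0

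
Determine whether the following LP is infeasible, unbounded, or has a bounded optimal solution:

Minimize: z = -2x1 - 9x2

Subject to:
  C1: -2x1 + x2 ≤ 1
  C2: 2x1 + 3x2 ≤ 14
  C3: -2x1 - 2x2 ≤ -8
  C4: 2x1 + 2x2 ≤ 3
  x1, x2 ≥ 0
C4 requires 2x1 + 2x2 ≤ 3, while C3 (-2x1 - 2x2 ≤ -8) is equivalent to 2x1 + 2x2 ≥ 8. Together they would need 8 ≤ 2x1 + 2x2 ≤ 3, which is impossible since 8 > 3. No point satisfies all constraints.

Infeasible — the constraint set is empty.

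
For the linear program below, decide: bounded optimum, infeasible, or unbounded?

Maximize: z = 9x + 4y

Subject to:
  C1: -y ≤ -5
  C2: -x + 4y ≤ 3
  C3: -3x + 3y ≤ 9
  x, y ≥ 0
Feasible point: (17, 5) satisfies every constraint, so the LP is feasible.
Direction d = (1, 0): for each constraint row a, a·d ≤ 0 —
  (0)(1) + (-1)(0) = 0 ≤ 0
  (-1)(1) + (4)(0) = -1 ≤ 0
  (-3)(1) + (3)(0) = -3 ≤ 0
and d ≥ 0, so (17, 5) + t·d stays feasible for every t ≥ 0. Along this ray z = 9x + 4y changes by 9 per unit t, so z → +∞.

Unbounded — the objective can increase without bound over the feasible region.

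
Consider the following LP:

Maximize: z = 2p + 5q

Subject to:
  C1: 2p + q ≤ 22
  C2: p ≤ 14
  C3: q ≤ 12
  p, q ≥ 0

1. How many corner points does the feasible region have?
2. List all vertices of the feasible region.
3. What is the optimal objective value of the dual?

1. 4
2. (0, 0), (11, 0), (5, 12), (0, 12)
3. 70 (by strong duality, equal to the primal optimum)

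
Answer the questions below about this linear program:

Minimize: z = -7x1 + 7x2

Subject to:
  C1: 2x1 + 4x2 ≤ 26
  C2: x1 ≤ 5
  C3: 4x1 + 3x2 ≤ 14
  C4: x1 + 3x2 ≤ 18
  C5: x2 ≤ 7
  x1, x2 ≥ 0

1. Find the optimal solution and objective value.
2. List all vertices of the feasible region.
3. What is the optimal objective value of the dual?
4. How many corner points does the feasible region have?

1. x1 = 3.5, x2 = 0, z = -24.5
2. (0, 0), (3.5, 0), (0, 4.667)
3. -24.5 (by strong duality, equal to the primal optimum)
4. 3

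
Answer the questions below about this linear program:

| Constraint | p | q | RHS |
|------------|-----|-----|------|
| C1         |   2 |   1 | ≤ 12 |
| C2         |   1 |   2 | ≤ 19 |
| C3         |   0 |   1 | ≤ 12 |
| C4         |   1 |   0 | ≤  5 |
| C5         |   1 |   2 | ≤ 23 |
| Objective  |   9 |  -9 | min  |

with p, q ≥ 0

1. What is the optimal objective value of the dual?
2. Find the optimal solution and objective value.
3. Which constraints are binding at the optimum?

1. -85.5 (by strong duality, equal to the primal optimum)
2. p = 0, q = 9.5, z = -85.5
3. C2, p ≥ 0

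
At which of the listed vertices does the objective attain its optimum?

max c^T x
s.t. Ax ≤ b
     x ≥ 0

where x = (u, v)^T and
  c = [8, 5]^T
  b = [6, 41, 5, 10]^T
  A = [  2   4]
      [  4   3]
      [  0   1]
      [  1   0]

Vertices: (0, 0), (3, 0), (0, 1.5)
(3, 0) with z = 24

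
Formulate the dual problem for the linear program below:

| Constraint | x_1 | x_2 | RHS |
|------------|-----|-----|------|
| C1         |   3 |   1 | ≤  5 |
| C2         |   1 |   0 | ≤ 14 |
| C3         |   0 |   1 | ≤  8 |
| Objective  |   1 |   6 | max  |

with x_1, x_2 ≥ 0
Minimize: z = 5y1 + 14y2 + 8y3

Subject to:
  C1: -3y1 - y2 ≤ -1
  C2: -y1 - y3 ≤ -6
  y1, y2, y3 ≥ 0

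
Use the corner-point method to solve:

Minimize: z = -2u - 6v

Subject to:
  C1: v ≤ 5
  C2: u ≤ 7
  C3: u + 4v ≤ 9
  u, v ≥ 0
u = 7, v = 0.5, z = -17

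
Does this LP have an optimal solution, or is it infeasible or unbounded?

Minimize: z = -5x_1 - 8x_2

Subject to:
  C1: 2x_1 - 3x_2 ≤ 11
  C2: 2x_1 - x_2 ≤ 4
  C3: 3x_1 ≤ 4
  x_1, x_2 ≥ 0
Feasible point: (0, 0) satisfies every constraint, so the LP is feasible.
Direction d = (0, 1): for each constraint row a, a·d ≤ 0 —
  (2)(0) + (-3)(1) = -3 ≤ 0
  (2)(0) + (-1)(1) = -1 ≤ 0
  (3)(0) + (0)(1) = 0 ≤ 0
and d ≥ 0, so (0, 0) + t·d stays feasible for every t ≥ 0. Along this ray z = -5x_1 - 8x_2 changes by -8 per unit t, so z → −∞.

Unbounded: there is a feasible ray along which z → −∞.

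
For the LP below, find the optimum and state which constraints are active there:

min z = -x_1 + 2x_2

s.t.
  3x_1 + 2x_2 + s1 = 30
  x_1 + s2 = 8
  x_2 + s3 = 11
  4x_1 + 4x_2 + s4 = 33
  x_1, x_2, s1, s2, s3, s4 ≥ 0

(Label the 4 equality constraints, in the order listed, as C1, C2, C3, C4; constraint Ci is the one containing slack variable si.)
Optimal: x_1 = 8, x_2 = 0
Binding: C2, x_2 ≥ 0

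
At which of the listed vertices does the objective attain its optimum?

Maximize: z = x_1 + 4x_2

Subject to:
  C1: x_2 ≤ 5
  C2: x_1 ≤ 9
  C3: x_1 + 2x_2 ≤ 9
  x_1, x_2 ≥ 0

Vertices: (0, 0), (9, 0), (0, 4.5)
Evaluating z = x_1 + 4x_2 at each vertex:
  (0, 0): z = 0
  (9, 0): z = 9
  (0, 4.5): z = 18

The largest value is z = 18, attained at (0, 4.5).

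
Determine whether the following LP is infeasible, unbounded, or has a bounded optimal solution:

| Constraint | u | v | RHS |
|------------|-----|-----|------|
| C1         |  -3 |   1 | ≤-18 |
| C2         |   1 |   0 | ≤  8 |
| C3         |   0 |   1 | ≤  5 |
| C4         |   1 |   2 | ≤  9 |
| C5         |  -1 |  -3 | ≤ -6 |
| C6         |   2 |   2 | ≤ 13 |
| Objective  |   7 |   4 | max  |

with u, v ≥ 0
The point (6.5, 0) satisfies every constraint, so the LP is feasible; the constraints give u ≤ 8 and v ≤ 5, which with u, v ≥ 0 keep the feasible region inside a bounded box. A feasible, bounded LP attains a finite optimum at a vertex.

Evaluating z = 7u + 4v at each vertex:
  (6, 0): z = 42
  (6.5, 0): z = 45.5
  (6.125, 0.375): z = 44.38

Bounded optimum: z* = 45.5 at (6.5, 0).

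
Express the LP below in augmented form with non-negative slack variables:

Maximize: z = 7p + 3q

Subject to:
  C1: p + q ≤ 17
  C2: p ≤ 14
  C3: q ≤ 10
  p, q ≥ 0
max z = 7p + 3q

s.t.
  p + q + s1 = 17
  p + s2 = 14
  q + s3 = 10
  p, q, s1, s2, s3 ≥ 0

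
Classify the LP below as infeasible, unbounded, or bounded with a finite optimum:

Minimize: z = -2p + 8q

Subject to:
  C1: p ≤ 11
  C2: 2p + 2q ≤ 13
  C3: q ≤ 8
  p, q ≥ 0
The point (6.5, 0) satisfies every constraint, so the LP is feasible; the constraints give p ≤ 11 and q ≤ 8, which with p, q ≥ 0 keep the feasible region inside a bounded box. A feasible, bounded LP attains a finite optimum at a vertex.

Evaluating z = -2p + 8q at each vertex:
  (0, 0): z = 0
  (6.5, 0): z = -13
  (0, 6.5): z = 52

Feasible with finite optimum z* = -13 at (6.5, 0).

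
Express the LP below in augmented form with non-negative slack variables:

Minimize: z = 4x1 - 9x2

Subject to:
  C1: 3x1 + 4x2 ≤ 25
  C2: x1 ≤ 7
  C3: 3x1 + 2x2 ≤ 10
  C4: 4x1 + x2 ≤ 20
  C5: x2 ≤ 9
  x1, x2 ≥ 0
min z = 4x1 - 9x2

s.t.
  3x1 + 4x2 + s1 = 25
  x1 + s2 = 7
  3x1 + 2x2 + s3 = 10
  4x1 + x2 + s4 = 20
  x2 + s5 = 9
  x1, x2, s1, s2, s3, s4, s5 ≥ 0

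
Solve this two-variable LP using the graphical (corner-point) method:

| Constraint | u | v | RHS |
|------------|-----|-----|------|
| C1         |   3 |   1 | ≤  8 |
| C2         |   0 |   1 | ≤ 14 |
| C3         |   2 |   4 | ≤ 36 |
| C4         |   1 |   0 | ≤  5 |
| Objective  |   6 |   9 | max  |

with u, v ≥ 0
Each vertex is the intersection of two constraint boundaries that also satisfies all remaining constraints:
  u = 0 and v = 0 → (0, 0)
  3u + v = 8 and v = 0 → (2.667, 0)
  3u + v = 8 and u = 0 → (0, 8)

Evaluating z = 6u + 9v at each vertex:
  (0, 0): z = 0
  (2.667, 0): z = 16
  (0, 8): z = 72

The maximum is at (0, 8) with z = 72.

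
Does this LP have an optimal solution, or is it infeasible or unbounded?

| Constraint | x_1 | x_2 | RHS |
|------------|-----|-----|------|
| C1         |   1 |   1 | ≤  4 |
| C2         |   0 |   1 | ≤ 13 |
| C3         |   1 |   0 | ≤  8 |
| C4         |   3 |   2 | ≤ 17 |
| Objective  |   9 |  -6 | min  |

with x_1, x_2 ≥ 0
The point (0, 4) satisfies every constraint, so the LP is feasible; the constraints give x_1 ≤ 8 and x_2 ≤ 13, which with x_1, x_2 ≥ 0 keep the feasible region inside a bounded box. A feasible, bounded LP attains a finite optimum at a vertex.

Evaluating z = 9x_1 - 6x_2 at each vertex:
  (0, 0): z = 0
  (4, 0): z = 36
  (0, 4): z = -24

Feasible with finite optimum z* = -24 at (0, 4).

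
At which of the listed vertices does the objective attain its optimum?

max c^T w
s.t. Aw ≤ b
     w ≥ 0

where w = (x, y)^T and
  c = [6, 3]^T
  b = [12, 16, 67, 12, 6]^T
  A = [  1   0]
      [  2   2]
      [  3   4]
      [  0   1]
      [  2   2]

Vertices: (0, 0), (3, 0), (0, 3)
Evaluating z = 6x + 3y at each vertex:
  (0, 0): z = 0
  (3, 0): z = 18
  (0, 3): z = 9

The largest value is z = 18, attained at (3, 0).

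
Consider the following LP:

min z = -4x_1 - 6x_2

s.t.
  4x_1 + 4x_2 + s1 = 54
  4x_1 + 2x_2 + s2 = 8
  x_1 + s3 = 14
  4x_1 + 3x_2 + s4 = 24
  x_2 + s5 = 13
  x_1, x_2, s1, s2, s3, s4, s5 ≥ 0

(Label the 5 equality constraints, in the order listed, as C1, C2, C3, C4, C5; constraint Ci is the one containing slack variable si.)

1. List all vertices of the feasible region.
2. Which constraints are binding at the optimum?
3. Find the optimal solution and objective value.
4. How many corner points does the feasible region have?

1. (0, 0), (2, 0), (0, 4)
2. C2, x_1 ≥ 0
3. x_1 = 0, x_2 = 4, z = -24
4. 3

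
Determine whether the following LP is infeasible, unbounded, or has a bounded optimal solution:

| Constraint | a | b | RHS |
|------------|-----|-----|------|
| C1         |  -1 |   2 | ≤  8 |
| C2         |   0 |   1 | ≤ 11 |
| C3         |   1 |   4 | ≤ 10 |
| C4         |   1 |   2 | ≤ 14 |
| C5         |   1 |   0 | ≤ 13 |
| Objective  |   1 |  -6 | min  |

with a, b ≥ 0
The point (0, 2.5) satisfies every constraint, so the LP is feasible; the constraints give a ≤ 13 and b ≤ 11, which with a, b ≥ 0 keep the feasible region inside a bounded box. A feasible, bounded LP attains a finite optimum at a vertex.

The LP has an optimal solution: (0, 2.5) with z = -15.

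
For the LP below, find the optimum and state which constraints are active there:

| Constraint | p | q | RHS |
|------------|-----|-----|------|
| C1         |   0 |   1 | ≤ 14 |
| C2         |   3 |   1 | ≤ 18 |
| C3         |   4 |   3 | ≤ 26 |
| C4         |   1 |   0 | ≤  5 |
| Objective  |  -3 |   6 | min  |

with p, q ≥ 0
Optimal: p = 5, q = 0
Slack at optimum:
  C1: slack = 14
  C2: slack = 3
  C3: slack = 6
  C4: slack = 0 (binding)
  p ≥ 0: p = 5
  q ≥ 0: q = 0 (binding)
Binding constraints: C4, q ≥ 0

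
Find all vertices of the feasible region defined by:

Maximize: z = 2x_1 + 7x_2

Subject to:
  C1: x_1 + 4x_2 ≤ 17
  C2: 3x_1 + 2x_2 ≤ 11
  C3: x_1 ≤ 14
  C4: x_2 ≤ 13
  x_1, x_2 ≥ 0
Each vertex is the intersection of two constraint boundaries that also satisfies all remaining constraints:
  x_1 = 0 and x_2 = 0 → (0, 0)
  3x_1 + 2x_2 = 11 and x_2 = 0 → (3.667, 0)
  x_1 + 4x_2 = 17 and 3x_1 + 2x_2 = 11 → (1, 4)
  x_1 + 4x_2 = 17 and x_1 = 0 → (0, 4.25)

Vertices: (0, 0), (3.667, 0), (1, 4), (0, 4.25)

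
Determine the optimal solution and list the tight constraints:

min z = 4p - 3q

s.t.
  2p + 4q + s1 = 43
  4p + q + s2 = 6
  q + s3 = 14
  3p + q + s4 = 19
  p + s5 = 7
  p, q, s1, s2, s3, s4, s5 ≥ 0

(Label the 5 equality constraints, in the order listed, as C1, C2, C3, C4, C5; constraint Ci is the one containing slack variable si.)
Optimal: p = 0, q = 6
Binding: C2, p ≥ 0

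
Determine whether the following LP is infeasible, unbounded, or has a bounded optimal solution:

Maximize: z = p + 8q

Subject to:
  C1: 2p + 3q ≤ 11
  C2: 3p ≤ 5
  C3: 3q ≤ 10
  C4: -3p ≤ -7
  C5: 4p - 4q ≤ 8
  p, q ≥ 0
C2 requires 3p ≤ 5, while C4 (-3p ≤ -7) is equivalent to 3p ≥ 7. Together they would need 7 ≤ 3p ≤ 5, which is impossible since 7 > 5. No point satisfies all constraints.

Infeasible: no point satisfies all constraints simultaneously.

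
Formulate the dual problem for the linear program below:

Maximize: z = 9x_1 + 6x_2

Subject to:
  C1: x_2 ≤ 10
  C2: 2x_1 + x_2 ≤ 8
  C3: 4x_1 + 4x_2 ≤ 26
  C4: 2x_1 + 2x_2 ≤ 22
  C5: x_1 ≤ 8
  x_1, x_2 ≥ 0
Minimize: z = 10y1 + 8y2 + 26y3 + 22y4 + 8y5

Subject to:
  C1: -2y2 - 4y3 - 2y4 - y5 ≤ -9
  C2: -y1 - y2 - 4y3 - 2y4 ≤ -6
  y1, y2, y3, y4, y5 ≥ 0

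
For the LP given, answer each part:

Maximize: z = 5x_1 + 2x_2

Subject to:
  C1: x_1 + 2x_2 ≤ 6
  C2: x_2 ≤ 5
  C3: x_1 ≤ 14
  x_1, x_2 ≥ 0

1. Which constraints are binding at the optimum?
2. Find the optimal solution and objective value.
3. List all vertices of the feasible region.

1. C1, x_2 ≥ 0
2. x_1 = 6, x_2 = 0, z = 30
3. (0, 0), (6, 0), (0, 3)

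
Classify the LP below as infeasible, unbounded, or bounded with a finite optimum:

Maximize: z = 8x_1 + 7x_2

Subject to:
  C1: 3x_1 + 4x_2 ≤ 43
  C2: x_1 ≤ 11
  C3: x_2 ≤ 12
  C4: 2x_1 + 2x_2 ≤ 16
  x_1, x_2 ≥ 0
The point (8, 0) satisfies every constraint, so the LP is feasible; the constraints give x_1 ≤ 11 and x_2 ≤ 12, which with x_1, x_2 ≥ 0 keep the feasible region inside a bounded box. A feasible, bounded LP attains a finite optimum at a vertex.

The LP has an optimal solution: (8, 0) with z = 64.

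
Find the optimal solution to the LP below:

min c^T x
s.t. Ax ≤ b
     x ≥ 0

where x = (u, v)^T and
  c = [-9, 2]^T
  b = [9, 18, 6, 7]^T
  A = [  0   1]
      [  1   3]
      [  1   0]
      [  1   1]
u = 6, v = 0, z = -54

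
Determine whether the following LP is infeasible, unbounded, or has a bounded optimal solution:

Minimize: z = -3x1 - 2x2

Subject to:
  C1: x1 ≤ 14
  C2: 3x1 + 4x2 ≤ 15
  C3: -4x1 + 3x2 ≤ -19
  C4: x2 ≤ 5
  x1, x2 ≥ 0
The point (5, 0) satisfies every constraint, so the LP is feasible; the constraints give x1 ≤ 14 and x2 ≤ 5, which with x1, x2 ≥ 0 keep the feasible region inside a bounded box. A feasible, bounded LP attains a finite optimum at a vertex.

The LP has an optimal solution: (5, 0) with z = -15.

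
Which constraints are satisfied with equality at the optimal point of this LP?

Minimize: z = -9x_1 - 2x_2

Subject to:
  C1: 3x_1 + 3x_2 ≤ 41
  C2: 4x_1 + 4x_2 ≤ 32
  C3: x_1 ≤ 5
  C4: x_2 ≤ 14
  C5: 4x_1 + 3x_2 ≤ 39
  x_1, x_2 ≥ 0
Optimal: x_1 = 5, x_2 = 3
Binding: C2, C3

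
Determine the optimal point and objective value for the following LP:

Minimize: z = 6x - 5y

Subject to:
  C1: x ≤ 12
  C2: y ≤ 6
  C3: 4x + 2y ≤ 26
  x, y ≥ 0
Each vertex is the intersection of two constraint boundaries that also satisfies all remaining constraints:
  x = 0 and y = 0 → (0, 0)
  4x + 2y = 26 and y = 0 → (6.5, 0)
  y = 6 and 4x + 2y = 26 → (3.5, 6)
  y = 6 and x = 0 → (0, 6)

Evaluating z = 6x - 5y at each vertex:
  (0, 0): z = 0
  (6.5, 0): z = 39
  (3.5, 6): z = -9
  (0, 6): z = -30

The minimum is at (0, 6) with z = -30.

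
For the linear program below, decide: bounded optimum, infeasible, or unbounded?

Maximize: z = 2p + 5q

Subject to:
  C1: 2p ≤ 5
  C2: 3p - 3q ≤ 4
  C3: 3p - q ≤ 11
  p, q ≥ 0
Feasible point: (0, 0) satisfies every constraint, so the LP is feasible.
Direction d = (0, 1): for each constraint row a, a·d ≤ 0 —
  (2)(0) + (0)(1) = 0 ≤ 0
  (3)(0) + (-3)(1) = -3 ≤ 0
  (3)(0) + (-1)(1) = -1 ≤ 0
and d ≥ 0, so (0, 0) + t·d stays feasible for every t ≥ 0. Along this ray z = 2p + 5q changes by 5 per unit t, so z → +∞.

Unbounded: there is a feasible ray along which z → +∞.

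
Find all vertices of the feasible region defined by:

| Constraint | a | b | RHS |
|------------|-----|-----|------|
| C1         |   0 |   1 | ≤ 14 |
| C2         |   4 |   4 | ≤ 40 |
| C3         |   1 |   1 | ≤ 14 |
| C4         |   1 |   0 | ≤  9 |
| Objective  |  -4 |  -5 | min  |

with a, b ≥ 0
Each vertex is the intersection of two constraint boundaries that also satisfies all remaining constraints:
  a = 0 and b = 0 → (0, 0)
  a = 9 and b = 0 → (9, 0)
  4a + 4b = 40 and a = 9 → (9, 1)
  4a + 4b = 40 and a = 0 → (0, 10)

Vertices: (0, 0), (9, 0), (9, 1), (0, 10)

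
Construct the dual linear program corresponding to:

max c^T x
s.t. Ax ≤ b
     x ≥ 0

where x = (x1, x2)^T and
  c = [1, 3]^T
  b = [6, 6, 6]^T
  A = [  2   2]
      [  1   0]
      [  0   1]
Minimize: z = 6y1 + 6y2 + 6y3

Subject to:
  C1: -2y1 - y2 ≤ -1
  C2: -2y1 - y3 ≤ -3
  y1, y2, y3 ≥ 0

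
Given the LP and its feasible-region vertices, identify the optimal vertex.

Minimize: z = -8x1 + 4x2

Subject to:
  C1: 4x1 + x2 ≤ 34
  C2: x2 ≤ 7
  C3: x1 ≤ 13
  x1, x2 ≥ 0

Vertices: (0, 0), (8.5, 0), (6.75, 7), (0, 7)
Evaluating z = -8x1 + 4x2 at each vertex:
  (0, 0): z = 0
  (8.5, 0): z = -68
  (6.75, 7): z = -26
  (0, 7): z = 28

The smallest value is z = -68, attained at (8.5, 0).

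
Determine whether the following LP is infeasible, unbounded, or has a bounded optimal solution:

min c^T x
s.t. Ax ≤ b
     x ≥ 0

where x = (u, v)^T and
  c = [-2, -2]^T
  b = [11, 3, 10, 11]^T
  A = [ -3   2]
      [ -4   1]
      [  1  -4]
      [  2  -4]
Feasible point: (0, 0) satisfies every constraint, so the LP is feasible.
Direction d = (1, 1): for each constraint row a, a·d ≤ 0 —
  (-3)(1) + (2)(1) = -1 ≤ 0
  (-4)(1) + (1)(1) = -3 ≤ 0
  (1)(1) + (-4)(1) = -3 ≤ 0
  (2)(1) + (-4)(1) = -2 ≤ 0
and d ≥ 0, so (0, 0) + t·d stays feasible for every t ≥ 0. Along this ray z = -2u - 2v changes by -4 per unit t, so z → −∞.

Unbounded: there is a feasible ray along which z → −∞.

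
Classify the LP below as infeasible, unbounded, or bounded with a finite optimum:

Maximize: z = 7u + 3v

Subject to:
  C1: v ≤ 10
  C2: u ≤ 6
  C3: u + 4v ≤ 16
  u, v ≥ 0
The point (6, 2.5) satisfies every constraint, so the LP is feasible; the constraints give u ≤ 6 and v ≤ 10, which with u, v ≥ 0 keep the feasible region inside a bounded box. A feasible, bounded LP attains a finite optimum at a vertex.

Bounded optimum: z* = 49.5 at (6, 2.5).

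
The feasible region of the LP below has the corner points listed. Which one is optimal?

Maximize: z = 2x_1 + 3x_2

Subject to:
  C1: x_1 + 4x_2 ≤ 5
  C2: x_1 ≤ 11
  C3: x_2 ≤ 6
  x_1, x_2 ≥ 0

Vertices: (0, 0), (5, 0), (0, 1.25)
(5, 0) with z = 10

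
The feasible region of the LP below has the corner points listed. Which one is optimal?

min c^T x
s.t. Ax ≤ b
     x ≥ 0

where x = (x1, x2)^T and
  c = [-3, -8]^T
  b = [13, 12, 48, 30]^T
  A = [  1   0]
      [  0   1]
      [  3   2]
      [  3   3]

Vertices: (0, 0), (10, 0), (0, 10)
Evaluating z = -3x1 - 8x2 at each vertex:
  (0, 0): z = 0
  (10, 0): z = -30
  (0, 10): z = -80

The smallest value is z = -80, attained at (0, 10).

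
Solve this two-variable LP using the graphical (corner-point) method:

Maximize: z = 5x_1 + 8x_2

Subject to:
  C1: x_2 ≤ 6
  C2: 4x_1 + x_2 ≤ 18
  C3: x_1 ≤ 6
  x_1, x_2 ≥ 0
x_1 = 3, x_2 = 6, z = 63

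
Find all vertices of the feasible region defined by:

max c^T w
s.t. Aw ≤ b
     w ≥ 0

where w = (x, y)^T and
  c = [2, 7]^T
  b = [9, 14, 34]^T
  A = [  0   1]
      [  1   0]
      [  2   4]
Each vertex is the intersection of two constraint boundaries that also satisfies all remaining constraints:
  x = 0 and y = 0 → (0, 0)
  x = 14 and y = 0 → (14, 0)
  x = 14 and 2x + 4y = 34 → (14, 1.5)
  2x + 4y = 34 and x = 0 → (0, 8.5)

Vertices: (0, 0), (14, 0), (14, 1.5), (0, 8.5)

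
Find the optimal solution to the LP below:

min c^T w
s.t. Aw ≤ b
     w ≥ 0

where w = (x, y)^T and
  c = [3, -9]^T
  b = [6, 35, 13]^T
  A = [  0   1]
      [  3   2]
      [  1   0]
Each vertex is the intersection of two constraint boundaries that also satisfies all remaining constraints:
  x = 0 and y = 0 → (0, 0)
  3x + 2y = 35 and y = 0 → (11.67, 0)
  y = 6 and 3x + 2y = 35 → (7.667, 6)
  y = 6 and x = 0 → (0, 6)

Evaluating z = 3x - 9y at each vertex:
  (0, 0): z = 0
  (11.67, 0): z = 35
  (7.667, 6): z = -31
  (0, 6): z = -54

The minimum is at (0, 6) with z = -54.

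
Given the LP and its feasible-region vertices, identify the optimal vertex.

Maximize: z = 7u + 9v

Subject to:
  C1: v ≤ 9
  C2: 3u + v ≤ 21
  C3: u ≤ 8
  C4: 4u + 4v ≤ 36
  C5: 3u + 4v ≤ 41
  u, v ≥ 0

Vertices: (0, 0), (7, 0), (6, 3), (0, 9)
(0, 9) with z = 81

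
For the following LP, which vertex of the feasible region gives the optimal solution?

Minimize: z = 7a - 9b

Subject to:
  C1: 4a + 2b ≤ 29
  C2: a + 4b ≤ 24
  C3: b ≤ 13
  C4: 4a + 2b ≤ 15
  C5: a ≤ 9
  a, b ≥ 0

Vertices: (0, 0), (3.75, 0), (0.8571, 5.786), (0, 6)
(0, 6) with z = -54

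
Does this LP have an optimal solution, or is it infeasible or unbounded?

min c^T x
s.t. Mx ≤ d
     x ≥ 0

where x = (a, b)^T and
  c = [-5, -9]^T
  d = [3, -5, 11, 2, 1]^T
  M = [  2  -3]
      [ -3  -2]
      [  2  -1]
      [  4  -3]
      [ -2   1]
Feasible point: (1, 1) satisfies every constraint, so the LP is feasible.
Direction d = (1, 2): for each constraint row a, a·d ≤ 0 —
  (2)(1) + (-3)(2) = -4 ≤ 0
  (-3)(1) + (-2)(2) = -7 ≤ 0
  (2)(1) + (-1)(2) = 0 ≤ 0
  (4)(1) + (-3)(2) = -2 ≤ 0
  (-2)(1) + (1)(2) = 0 ≤ 0
and d ≥ 0, so (1, 1) + t·d stays feasible for every t ≥ 0. Along this ray z = -5a - 9b changes by -23 per unit t, so z → −∞.

Unbounded — the objective can decrease without bound over the feasible region.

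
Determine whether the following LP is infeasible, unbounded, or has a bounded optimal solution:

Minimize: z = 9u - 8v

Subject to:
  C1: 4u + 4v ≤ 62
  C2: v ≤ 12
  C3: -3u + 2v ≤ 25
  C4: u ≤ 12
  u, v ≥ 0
The point (0, 12) satisfies every constraint, so the LP is feasible; the constraints give u ≤ 12 and v ≤ 12, which with u, v ≥ 0 keep the feasible region inside a bounded box. A feasible, bounded LP attains a finite optimum at a vertex.

Evaluating z = 9u - 8v at each vertex:
  (0, 0): z = 0
  (12, 0): z = 108
  (12, 3.5): z = 80
  (3.5, 12): z = -64.5
  (0, 12): z = -96

Bounded optimum: z* = -96 at (0, 12).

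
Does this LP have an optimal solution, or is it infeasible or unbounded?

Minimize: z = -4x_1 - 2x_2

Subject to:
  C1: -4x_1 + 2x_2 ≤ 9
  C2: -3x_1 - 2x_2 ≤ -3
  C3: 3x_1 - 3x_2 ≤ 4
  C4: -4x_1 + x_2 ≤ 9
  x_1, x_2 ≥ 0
Feasible point: (1, 0) satisfies every constraint, so the LP is feasible.
Direction d = (1, 1): for each constraint row a, a·d ≤ 0 —
  (-4)(1) + (2)(1) = -2 ≤ 0
  (-3)(1) + (-2)(1) = -5 ≤ 0
  (3)(1) + (-3)(1) = 0 ≤ 0
  (-4)(1) + (1)(1) = -3 ≤ 0
and d ≥ 0, so (1, 0) + t·d stays feasible for every t ≥ 0. Along this ray z = -4x_1 - 2x_2 changes by -6 per unit t, so z → −∞.

Unbounded — the objective can decrease without bound over the feasible region.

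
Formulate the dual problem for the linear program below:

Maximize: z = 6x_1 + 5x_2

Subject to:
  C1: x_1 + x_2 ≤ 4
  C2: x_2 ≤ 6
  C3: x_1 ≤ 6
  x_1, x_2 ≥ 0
Minimize: z = 4y1 + 6y2 + 6y3

Subject to:
  C1: -y1 - y3 ≤ -6
  C2: -y1 - y2 ≤ -5
  y1, y2, y3 ≥ 0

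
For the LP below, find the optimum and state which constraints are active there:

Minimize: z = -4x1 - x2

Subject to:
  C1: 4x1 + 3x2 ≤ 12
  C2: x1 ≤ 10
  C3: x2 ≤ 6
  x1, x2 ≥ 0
Optimal: x1 = 3, x2 = 0
Slack at optimum:
  C1: slack = 0 (binding)
  C2: slack = 7
  C3: slack = 6
  x1 ≥ 0: x1 = 3
  x2 ≥ 0: x2 = 0 (binding)
Binding constraints: C1, x2 ≥ 0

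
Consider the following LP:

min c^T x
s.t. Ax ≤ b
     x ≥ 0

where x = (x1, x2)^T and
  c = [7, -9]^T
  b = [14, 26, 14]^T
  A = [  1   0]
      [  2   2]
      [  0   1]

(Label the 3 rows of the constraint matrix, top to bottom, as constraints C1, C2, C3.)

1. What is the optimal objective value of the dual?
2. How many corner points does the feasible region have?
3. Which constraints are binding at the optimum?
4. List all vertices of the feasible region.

1. -117 (by strong duality, equal to the primal optimum)
2. 3
3. C2, x1 ≥ 0
4. (0, 0), (13, 0), (0, 13)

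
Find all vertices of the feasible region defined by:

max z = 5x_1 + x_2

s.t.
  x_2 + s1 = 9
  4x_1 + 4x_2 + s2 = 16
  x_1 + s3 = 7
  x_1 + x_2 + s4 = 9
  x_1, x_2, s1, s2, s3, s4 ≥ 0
Each vertex is the intersection of two constraint boundaries that also satisfies all remaining constraints:
  x_1 = 0 and x_2 = 0 → (0, 0)
  4x_1 + 4x_2 = 16 and x_2 = 0 → (4, 0)
  4x_1 + 4x_2 = 16 and x_1 = 0 → (0, 4)

Vertices: (0, 0), (4, 0), (0, 4)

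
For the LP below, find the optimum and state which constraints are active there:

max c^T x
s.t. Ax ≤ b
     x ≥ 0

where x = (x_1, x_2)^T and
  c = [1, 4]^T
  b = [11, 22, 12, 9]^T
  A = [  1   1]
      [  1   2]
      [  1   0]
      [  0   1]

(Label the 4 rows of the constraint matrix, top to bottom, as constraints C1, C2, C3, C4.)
Optimal: x_1 = 2, x_2 = 9
Binding: C1, C4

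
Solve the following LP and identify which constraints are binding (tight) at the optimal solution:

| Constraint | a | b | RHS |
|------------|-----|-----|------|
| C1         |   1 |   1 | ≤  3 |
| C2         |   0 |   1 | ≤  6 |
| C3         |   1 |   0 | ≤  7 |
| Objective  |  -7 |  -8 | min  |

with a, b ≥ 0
Optimal: a = 0, b = 3
Slack at optimum:
  C1: slack = 0 (binding)
  C2: slack = 3
  C3: slack = 7
  a ≥ 0: a = 0 (binding)
  b ≥ 0: b = 3
Binding constraints: C1, a ≥ 0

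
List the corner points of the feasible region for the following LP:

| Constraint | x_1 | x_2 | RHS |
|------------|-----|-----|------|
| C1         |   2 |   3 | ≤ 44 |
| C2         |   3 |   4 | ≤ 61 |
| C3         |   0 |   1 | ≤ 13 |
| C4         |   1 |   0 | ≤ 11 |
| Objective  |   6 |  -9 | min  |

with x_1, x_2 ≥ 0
Each vertex is the intersection of two constraint boundaries that also satisfies all remaining constraints:
  x_1 = 0 and x_2 = 0 → (0, 0)
  x_1 = 11 and x_2 = 0 → (11, 0)
  3x_1 + 4x_2 = 61 and x_1 = 11 → (11, 7)
  2x_1 + 3x_2 = 44 and 3x_1 + 4x_2 = 61 → (7, 10)
  2x_1 + 3x_2 = 44 and x_2 = 13 → (2.5, 13)
  x_2 = 13 and x_1 = 0 → (0, 13)

Vertices: (0, 0), (11, 0), (11, 7), (7, 10), (2.5, 13), (0, 13)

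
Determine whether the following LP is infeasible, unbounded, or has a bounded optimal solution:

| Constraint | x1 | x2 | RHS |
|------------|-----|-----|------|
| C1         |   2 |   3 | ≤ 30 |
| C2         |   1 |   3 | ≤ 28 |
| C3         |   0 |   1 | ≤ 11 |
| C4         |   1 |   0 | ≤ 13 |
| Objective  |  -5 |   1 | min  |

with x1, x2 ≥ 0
The point (13, 0) satisfies every constraint, so the LP is feasible; the constraints give x1 ≤ 13 and x2 ≤ 11, which with x1, x2 ≥ 0 keep the feasible region inside a bounded box. A feasible, bounded LP attains a finite optimum at a vertex.

Evaluating z = -5x1 + x2 at each vertex:
  (0, 0): z = 0
  (13, 0): z = -65
  (13, 1.333): z = -63.67
  (2, 8.667): z = -1.333
  (0, 9.333): z = 9.333

Bounded optimum: z* = -65 at (13, 0).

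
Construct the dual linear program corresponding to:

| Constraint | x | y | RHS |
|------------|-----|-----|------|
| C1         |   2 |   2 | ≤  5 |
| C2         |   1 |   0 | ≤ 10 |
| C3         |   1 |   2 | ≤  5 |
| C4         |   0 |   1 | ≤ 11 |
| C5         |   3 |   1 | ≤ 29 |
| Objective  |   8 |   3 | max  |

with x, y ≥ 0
Minimize: z = 5y1 + 10y2 + 5y3 + 11y4 + 29y5

Subject to:
  C1: -2y1 - y2 - y3 - 3y5 ≤ -8
  C2: -2y1 - 2y3 - y4 - y5 ≤ -3
  y1, y2, y3, y4, y5 ≥ 0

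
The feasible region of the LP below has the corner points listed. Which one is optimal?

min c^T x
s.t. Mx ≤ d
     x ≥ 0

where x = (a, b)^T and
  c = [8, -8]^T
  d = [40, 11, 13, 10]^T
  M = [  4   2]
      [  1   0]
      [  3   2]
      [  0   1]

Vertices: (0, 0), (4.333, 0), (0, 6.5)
Evaluating z = 8a - 8b at each vertex:
  (0, 0): z = 0
  (4.333, 0): z = 34.67
  (0, 6.5): z = -52

The smallest value is z = -52, attained at (0, 6.5).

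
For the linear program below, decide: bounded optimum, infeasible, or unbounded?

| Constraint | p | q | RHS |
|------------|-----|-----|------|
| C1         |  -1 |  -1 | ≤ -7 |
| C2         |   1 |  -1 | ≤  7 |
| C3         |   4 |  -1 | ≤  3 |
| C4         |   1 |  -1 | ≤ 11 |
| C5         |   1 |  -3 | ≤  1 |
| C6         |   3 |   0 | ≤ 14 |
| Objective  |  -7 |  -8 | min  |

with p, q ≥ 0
Feasible point: (0, 7) satisfies every constraint, so the LP is feasible.
Direction d = (0, 1): for each constraint row a, a·d ≤ 0 —
  (-1)(0) + (-1)(1) = -1 ≤ 0
  (1)(0) + (-1)(1) = -1 ≤ 0
  (4)(0) + (-1)(1) = -1 ≤ 0
  (1)(0) + (-1)(1) = -1 ≤ 0
  (1)(0) + (-3)(1) = -3 ≤ 0
  (3)(0) + (0)(1) = 0 ≤ 0
and d ≥ 0, so (0, 7) + t·d stays feasible for every t ≥ 0. Along this ray z = -7p - 8q changes by -8 per unit t, so z → −∞.

Unbounded: there is a feasible ray along which z → −∞.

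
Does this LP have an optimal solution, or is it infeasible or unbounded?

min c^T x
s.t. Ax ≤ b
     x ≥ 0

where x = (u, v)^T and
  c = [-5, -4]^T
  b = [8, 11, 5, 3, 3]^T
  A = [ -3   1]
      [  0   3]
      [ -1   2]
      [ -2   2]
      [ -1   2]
Feasible point: (0, 0) satisfies every constraint, so the LP is feasible.
Direction d = (1, 0): for each constraint row a, a·d ≤ 0 —
  (-3)(1) + (1)(0) = -3 ≤ 0
  (0)(1) + (3)(0) = 0 ≤ 0
  (-1)(1) + (2)(0) = -1 ≤ 0
  (-2)(1) + (2)(0) = -2 ≤ 0
  (-1)(1) + (2)(0) = -1 ≤ 0
and d ≥ 0, so (0, 0) + t·d stays feasible for every t ≥ 0. Along this ray z = -5u - 4v changes by -5 per unit t, so z → −∞.

Unbounded — the objective can decrease without bound over the feasible region.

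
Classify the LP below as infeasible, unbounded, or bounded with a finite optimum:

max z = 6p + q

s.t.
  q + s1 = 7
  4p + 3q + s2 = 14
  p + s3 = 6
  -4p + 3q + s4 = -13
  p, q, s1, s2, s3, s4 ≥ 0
The point (3.5, 0) satisfies every constraint, so the LP is feasible; the constraints give p ≤ 6 and q ≤ 7, which with p, q ≥ 0 keep the feasible region inside a bounded box. A feasible, bounded LP attains a finite optimum at a vertex.

Evaluating z = 6p + q at each vertex:
  (3.25, 0): z = 19.5
  (3.5, 0): z = 21
  (3.375, 0.1667): z = 20.42

Feasible with finite optimum z* = 21 at (3.5, 0).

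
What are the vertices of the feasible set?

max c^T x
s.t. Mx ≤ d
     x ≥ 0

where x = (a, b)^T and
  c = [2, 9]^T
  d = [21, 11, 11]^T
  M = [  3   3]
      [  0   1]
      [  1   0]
Each vertex is the intersection of two constraint boundaries that also satisfies all remaining constraints:
  a = 0 and b = 0 → (0, 0)
  3a + 3b = 21 and b = 0 → (7, 0)
  3a + 3b = 21 and a = 0 → (0, 7)

Vertices: (0, 0), (7, 0), (0, 7)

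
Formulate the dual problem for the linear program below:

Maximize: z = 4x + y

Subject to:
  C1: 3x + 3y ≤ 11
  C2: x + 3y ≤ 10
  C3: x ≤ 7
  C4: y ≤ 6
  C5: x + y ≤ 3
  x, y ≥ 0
Minimize: z = 11y1 + 10y2 + 7y3 + 6y4 + 3y5

Subject to:
  C1: -3y1 - y2 - y3 - y5 ≤ -4
  C2: -3y1 - 3y2 - y4 - y5 ≤ -1
  y1, y2, y3, y4, y5 ≥ 0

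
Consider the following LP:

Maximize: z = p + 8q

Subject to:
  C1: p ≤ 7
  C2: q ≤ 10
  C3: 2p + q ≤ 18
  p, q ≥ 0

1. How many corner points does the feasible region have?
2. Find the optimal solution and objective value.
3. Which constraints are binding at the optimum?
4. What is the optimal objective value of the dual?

1. 5
2. p = 4, q = 10, z = 84
3. C2, C3
4. 84 (by strong duality, equal to the primal optimum)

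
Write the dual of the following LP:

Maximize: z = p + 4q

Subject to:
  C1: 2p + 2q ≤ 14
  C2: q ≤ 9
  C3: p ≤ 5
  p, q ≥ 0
Minimize: z = 14y1 + 9y2 + 5y3

Subject to:
  C1: -2y1 - y3 ≤ -1
  C2: -2y1 - y2 ≤ -4
  y1, y2, y3 ≥ 0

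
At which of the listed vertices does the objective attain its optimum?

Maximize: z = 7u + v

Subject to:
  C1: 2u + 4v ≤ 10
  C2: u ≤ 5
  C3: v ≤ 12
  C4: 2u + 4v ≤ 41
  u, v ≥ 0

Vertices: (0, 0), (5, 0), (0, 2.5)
(5, 0) with z = 35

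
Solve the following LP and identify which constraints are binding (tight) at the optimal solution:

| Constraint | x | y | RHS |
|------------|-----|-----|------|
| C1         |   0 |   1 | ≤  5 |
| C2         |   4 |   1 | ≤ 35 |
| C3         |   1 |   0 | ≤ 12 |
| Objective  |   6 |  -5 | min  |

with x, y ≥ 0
Optimal: x = 0, y = 5
Binding: C1, x ≥ 0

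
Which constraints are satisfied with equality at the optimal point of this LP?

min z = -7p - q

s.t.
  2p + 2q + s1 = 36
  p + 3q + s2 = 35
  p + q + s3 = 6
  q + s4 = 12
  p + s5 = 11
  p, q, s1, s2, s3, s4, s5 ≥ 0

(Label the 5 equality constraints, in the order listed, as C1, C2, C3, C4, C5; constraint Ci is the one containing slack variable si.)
Optimal: p = 6, q = 0
Slack at optimum:
  C1: slack = 24
  C2: slack = 29
  C3: slack = 0 (binding)
  C4: slack = 12
  C5: slack = 5
  p ≥ 0: p = 6
  q ≥ 0: q = 0 (binding)
Binding constraints: C3, q ≥ 0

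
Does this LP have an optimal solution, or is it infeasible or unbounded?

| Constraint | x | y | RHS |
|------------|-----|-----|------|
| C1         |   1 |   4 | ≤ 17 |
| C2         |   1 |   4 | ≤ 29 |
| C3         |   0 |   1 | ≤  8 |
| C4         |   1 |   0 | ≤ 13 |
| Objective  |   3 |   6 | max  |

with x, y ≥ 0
The point (13, 1) satisfies every constraint, so the LP is feasible; the constraints give x ≤ 13 and y ≤ 8, which with x, y ≥ 0 keep the feasible region inside a bounded box. A feasible, bounded LP attains a finite optimum at a vertex.

Evaluating z = 3x + 6y at each vertex:
  (0, 0): z = 0
  (13, 0): z = 39
  (13, 1): z = 45
  (0, 4.25): z = 25.5

The LP has an optimal solution: (13, 1) with z = 45.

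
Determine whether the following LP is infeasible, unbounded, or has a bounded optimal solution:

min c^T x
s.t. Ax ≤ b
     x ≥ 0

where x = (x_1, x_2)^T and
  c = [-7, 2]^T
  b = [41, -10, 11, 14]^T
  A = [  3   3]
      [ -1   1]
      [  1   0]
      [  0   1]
The point (11, 0) satisfies every constraint, so the LP is feasible; the constraints give x_1 ≤ 11 and x_2 ≤ 14, which with x_1, x_2 ≥ 0 keep the feasible region inside a bounded box. A feasible, bounded LP attains a finite optimum at a vertex.

The LP has an optimal solution: (11, 0) with z = -77.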